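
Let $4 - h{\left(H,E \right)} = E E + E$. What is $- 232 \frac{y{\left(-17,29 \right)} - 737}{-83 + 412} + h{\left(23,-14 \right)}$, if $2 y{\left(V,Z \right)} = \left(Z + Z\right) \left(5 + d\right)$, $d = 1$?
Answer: $\frac{72054}{329} \approx 219.01$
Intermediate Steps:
$y{\left(V,Z \right)} = 6 Z$ ($y{\left(V,Z \right)} = \frac{\left(Z + Z\right) \left(5 + 1\right)}{2} = \frac{2 Z 6}{2} = \frac{12 Z}{2} = 6 Z$)
$h{\left(H,E \right)} = 4 - E - E^{2}$ ($h{\left(H,E \right)} = 4 - \left(E E + E\right) = 4 - \left(E^{2} + E\right) = 4 - \left(E + E^{2}\right) = 4 - E - E^{2}$)
$- 232 \frac{y{\left(-17,29 \right)} - 737}{-83 + 412} + h{\left(23,-14 \right)} = - 232 \frac{6 \cdot 29 - 737}{-83 + 412} - 178 = - 232 \frac{174 - 737}{329} + \left(4 + 14 - 196\right) = - 232 \left(\left(-563\right) \frac{1}{329}\right) + \left(4 + 14 - 196\right) = \left(-232\right) \left(- \frac{563}{329}\right) - 178 = \frac{130616}{329} - 178 = \frac{72054}{329}$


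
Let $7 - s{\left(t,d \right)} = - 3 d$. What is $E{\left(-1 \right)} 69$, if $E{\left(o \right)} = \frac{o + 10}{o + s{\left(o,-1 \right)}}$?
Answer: $207$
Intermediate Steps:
$s{\left(t,d \right)} = 7 + 3 d$ ($s{\left(t,d \right)} = 7 - - 3 d = 7 + 3 d$)
$E{\left(o \right)} = \frac{10 + o}{4 + o}$ ($E{\left(o \right)} = \frac{o + 10}{o + \left(7 + 3 \left(-1\right)\right)} = \frac{10 + o}{o + \left(7 - 3\right)} = \frac{10 + o}{o + 4} = \frac{10 + o}{4 + o}$)
$E{\left(-1 \right)} 69 = \frac{10 - 1}{4 - 1} \cdot 69 = \frac{1}{3} \cdot 9 \cdot 69 = 3 \cdot 69 = 207$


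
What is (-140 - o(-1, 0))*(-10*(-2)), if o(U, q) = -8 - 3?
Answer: -2580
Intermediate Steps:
o(U, q) = -11
(-140 - o(-1, 0))*(-10*(-2)) = (-140 - 1*(-11))*(-10*(-2)) = (-140 + 11)*20 = -129*20 = -2580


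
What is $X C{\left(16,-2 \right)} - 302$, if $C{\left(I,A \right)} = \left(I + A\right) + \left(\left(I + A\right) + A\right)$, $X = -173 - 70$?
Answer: $-6620$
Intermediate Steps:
$X = -243$ ($X = -173 - 70 = -243$)
$C{\left(I,A \right)} = 2 I + 3 A$ ($C{\left(I,A \right)} = \left(A + I\right) + \left(\left(A + I\right) + A\right) = \left(A + I\right) + \left(I + 2 A\right) = 2 I + 3 A$)
$X C{\left(16,-2 \right)} - 302 = - 243 \left(2 \cdot 16 + 3 \left(-2\right)\right) - 302 = - 243 \left(32 - 6\right) - 302 = \left(-243\right) 26 - 302 = -6318 - 302 = -6620$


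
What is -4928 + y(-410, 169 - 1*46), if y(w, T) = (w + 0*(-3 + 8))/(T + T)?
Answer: -14789/3 ≈ -4929.7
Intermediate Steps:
y(w, T) = w/(2*T) (y(w, T) = (w + 0*5)/((2*T)) = (w + 0)*(1/(2*T)) = w*(1/(2*T)) = w/(2*T))
-4928 + y(-410, 169 - 1*46) = -4928 + (1/2)*(-410)/(169 - 1*46) = -4928 + (1/2)*(-410)/(169 - 46) = -4928 + (1/2)*(-410)/123 = -4928 + (1/2)*(-410)*(1/123) = -4928 - 5/3 = -14789/3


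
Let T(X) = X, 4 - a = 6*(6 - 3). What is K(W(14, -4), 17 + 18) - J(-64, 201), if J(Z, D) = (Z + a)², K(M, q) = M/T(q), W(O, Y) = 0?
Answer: -6084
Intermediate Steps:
a = -14 (a = 4 - 6*(6 - 3) = 4 - 6*3 = 4 - 1*18 = 4 - 18 = -14)
K(M, q) = M/q
J(Z, D) = (-14 + Z)² (J(Z, D) = (Z - 14)² = (-14 + Z)²)
K(W(14, -4), 17 + 18) - J(-64, 201) = 0/(17 + 18) - (-14 - 64)² = 0/35 - 1*(-78)² = 0*(1/35) - 1*6084 = 0 - 6084 = -6084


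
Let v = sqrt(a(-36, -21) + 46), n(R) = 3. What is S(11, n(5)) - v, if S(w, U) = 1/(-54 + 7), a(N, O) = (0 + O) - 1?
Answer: -1/47 - 2*sqrt(6) ≈ -4.9203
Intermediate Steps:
a(N, O) = -1 + O (a(N, O) = O - 1 = -1 + O)
S(w, U) = -1/47 (S(w, U) = 1/(-47) = -1/47)
v = 2*sqrt(6) (v = sqrt((-1 - 21) + 46) = sqrt(-22 + 46) = sqrt(24) = 2*sqrt(6) ≈ 4.8990)
S(11, n(5)) - v = -1/47 - 2*sqrt(6)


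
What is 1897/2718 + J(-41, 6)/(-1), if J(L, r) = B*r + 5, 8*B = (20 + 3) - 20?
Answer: -35617/5436 ≈ -6.5521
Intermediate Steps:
B = 3/8 (B = ((20 + 3) - 20)/8 = (23 - 20)/8 = (⅛)*3 = 3/8 ≈ 0.37500)
J(L, r) = 5 + 3*r/8 (J(L, r) = 3*r/8 + 5 = 5 + 3*r/8)
1897/2718 + J(-41, 6)/(-1) = 1897/2718 + (5 + (3/8)*6)/(-1) = 1897*(1/2718) + (5 + 9/4)*(-1) = 1897/2718 + (29/4)*(-1) = 1897/2718 - 29/4 = -35617/5436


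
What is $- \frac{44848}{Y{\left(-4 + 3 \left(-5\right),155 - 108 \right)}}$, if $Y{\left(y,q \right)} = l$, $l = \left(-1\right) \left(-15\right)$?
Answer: $- \frac{44848}{15} \approx -2989.9$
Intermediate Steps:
$l = 15$
$Y{\left(y,q \right)} = 15$
$- \frac{44848}{Y{\left(-4 + 3 \left(-5\right),155 - 108 \right)}} = - \frac{44848}{15}$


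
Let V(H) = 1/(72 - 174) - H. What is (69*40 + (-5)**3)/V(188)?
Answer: -268770/19177 ≈ -14.015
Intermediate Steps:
V(H) = -1/102 - H (V(H) = 1/(-102) - H = -1/102 - H)
(69*40 + (-5)**3)/V(188) = (69*40 + (-5)**3)/(-1/102 - 1*188) = (2760 - 125)/(-1/102 - 188) = 2635/(-19177/102) = 2635*(-102/19177) = -268770/19177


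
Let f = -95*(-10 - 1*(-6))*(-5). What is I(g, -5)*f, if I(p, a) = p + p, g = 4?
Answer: -15200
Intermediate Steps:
I(p, a) = 2*p
f = -1900 (f = -95*(-10 + 6)*(-5) = -(-380)*(-5) = -95*20 = -1900)
I(g, -5)*f = (2*4)*(-1900) = 8*(-1900) = -15200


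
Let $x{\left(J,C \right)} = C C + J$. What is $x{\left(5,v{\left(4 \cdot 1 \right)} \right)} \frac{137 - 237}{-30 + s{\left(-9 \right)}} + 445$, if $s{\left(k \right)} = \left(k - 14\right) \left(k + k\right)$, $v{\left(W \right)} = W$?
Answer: $\frac{14065}{32} \approx 439.53$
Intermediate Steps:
$s{\left(k \right)} = 2 k \left(-14 + k\right)$ ($s{\left(k \right)} = \left(-14 + k\right) 2 k = 2 k \left(-14 + k\right)$)
$x{\left(J,C \right)} = J + C^{2}$ ($x{\left(J,C \right)} = C^{2} + J = J + C^{2}$)
$x{\left(5,v{\left(4 \cdot 1 \right)} \right)} \frac{137 - 237}{-30 + s{\left(-9 \right)}} + 445 = \left(5 + \left(4 \cdot 1\right)^{2}\right) \frac{137 - 237}{-30 + 2 \left(-9\right) \left(-14 - 9\right)} + 445 = \left(5 + 4^{2}\right) \left(- \frac{100}{-30 + 2 \left(-9\right) \left(-23\right)}\right) + 445 = \left(5 + 16\right) \left(- \frac{100}{-30 + 414}\right) + 445 = 21 \left(- \frac{100}{384}\right) + 445 = 21 \left(\left(-100\right) \frac{1}{384}\right) + 445 = 21 \left(- \frac{25}{96}\right) + 445 = - \frac{175}{32} + 445 = \frac{14065}{32}$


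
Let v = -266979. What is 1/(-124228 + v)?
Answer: -1/391207 ≈ -2.5562e-6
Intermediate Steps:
1/(-124228 + v) = 1/(-124228 - 266979) = 1/(-391207) = -1/391207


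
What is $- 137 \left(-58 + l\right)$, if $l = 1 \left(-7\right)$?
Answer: $8905$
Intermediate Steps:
$l = -7$
$- 137 \left(-58 + l\right) = - 137 \left(-58 - 7\right) = \left(-137\right) \left(-65\right) = 8905$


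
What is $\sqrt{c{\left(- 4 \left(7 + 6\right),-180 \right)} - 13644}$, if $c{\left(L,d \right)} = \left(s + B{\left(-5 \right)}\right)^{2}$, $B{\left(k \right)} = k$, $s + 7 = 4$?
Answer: $2 i \sqrt{3395} \approx 116.53 i$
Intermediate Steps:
$s = -3$ ($s = -7 + 4 = -3$)
$c{\left(L,d \right)} = 64$ ($c{\left(L,d \right)} = \left(-3 - 5\right)^{2} = \left(-8\right)^{2} = 64$)
$\sqrt{c{\left(- 4 \left(7 + 6\right),-180 \right)} - 13644} = \sqrt{64 - 13644} = \sqrt{-13580} = 2 i \sqrt{3395}$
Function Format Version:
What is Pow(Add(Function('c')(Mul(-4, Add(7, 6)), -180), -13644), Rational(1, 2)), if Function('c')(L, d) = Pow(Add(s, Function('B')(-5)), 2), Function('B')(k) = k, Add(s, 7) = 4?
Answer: Mul(2, I, Pow(3395, Rational(1, 2))) ≈ Mul(116.53, I)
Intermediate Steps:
s = -3 (s = Add(-7, 4) = -3)
Function('c')(L, d) = 64 (Function('c')(L, d) = Pow(Add(-3, -5), 2) = Pow(-8, 2) = 64)
Pow(Add(Function('c')(Mul(-4, Add(7, 6)), -180), -13644), Rational(1, 2)) = Pow(Add(64, -13644), Rational(1, 2)) = Pow(-13580, Rational(1, 2)) = Mul(2, I, Pow(3395, Rational(1, 2)))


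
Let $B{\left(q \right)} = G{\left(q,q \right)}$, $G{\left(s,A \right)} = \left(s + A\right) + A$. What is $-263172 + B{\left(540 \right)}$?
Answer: $-261552$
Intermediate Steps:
$G{\left(s,A \right)} = s + 2 A$ ($G{\left(s,A \right)} = \left(A + s\right) + A = s + 2 A$)
$B{\left(q \right)} = 3 q$ ($B{\left(q \right)} = q + 2 q = 3 q$)
$-263172 + B{\left(540 \right)} = -263172 + 3 \cdot 540 = -263172 + 1620 = -261552$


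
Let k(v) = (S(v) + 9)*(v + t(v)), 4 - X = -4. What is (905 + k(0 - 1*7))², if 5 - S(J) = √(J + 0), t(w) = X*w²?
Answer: 38589450 - 4847150*I*√7 ≈ 3.8589e+7 - 1.2824e+7*I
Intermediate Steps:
X = 8 (X = 4 - 1*(-4) = 4 + 4 = 8)
t(w) = 8*w²
S(J) = 5 - √J (S(J) = 5 - √(J + 0) = 5 - √J)
k(v) = (14 - √v)*(v + 8*v²) (k(v) = ((5 - √v) + 9)*(v + 8*v²) = (14 - √v)*(v + 8*v²))
(905 + k(0 - 1*7))² = (905 + (-(0 - 1*7)^(3/2) - 8*(0 - 1*7)^(5/2) + 14*(0 - 1*7) + 112*(0 - 1*7)²))² = (905 + (-(0 - 7)^(3/2) - 8*(0 - 7)^(5/2) + 14*(0 - 7) + 112*(0 - 7)²))² = (905 + (-(-7)^(3/2) - 392*I*√7 + 14*(-7) + 112*(-7)²))² = (905 + (-(-7)*I*√7 - 392*I*√7 - 98 + 112*49))² = (905 + (7*I*√7 - 392*I*√7 - 98 + 5488))² = (905 + (5390 - 385*I*√7))² = (6295 - 385*I*√7)²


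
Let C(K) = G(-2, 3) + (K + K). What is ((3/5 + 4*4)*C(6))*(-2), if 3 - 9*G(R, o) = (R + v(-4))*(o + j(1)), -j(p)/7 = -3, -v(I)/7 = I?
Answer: 9462/5 ≈ 1892.4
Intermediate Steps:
v(I) = -7*I
j(p) = 21 (j(p) = -7*(-3) = 21)
G(R, o) = ⅓ - (21 + o)*(28 + R)/9 (G(R, o) = ⅓ - (R - 7*(-4))*(o + 21)/9 = ⅓ - (R + 28)*(21 + o)/9 = ⅓ - (28 + R)*(21 + o)/9 = ⅓ - (21 + o)*(28 + R)/9)
C(K) = -69 + 2*K (C(K) = (-65 - 28/9*3 - 7/3*(-2) - ⅑*(-2)*3) + (K + K) = (-65 - 28/3 + 14/3 + ⅔) + 2*K = -69 + 2*K)
((3/5 + 4*4)*C(6))*(-2) = ((3/5 + 4*4)*(-69 + 2*6))*(-2) = ((3*(⅕) + 16)*(-69 + 12))*(-2) = ((⅗ + 16)*(-57))*(-2) = ((83/5)*(-57))*(-2) = -4731/5*(-2) = 9462/5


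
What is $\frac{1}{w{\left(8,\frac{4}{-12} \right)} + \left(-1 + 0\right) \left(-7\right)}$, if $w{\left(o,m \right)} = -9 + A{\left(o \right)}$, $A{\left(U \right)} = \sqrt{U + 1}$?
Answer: $1$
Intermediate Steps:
$A{\left(U \right)} = \sqrt{1 + U}$
$w{\left(o,m \right)} = -9 + \sqrt{1 + o}$
$\frac{1}{w{\left(8,\frac{4}{-12} \right)} + \left(-1 + 0\right) \left(-7\right)} = \frac{1}{\left(-9 + \sqrt{1 + 8}\right) + \left(-1 + 0\right) \left(-7\right)} = \frac{1}{\left(-9 + \sqrt{9}\right) - -7} = \frac{1}{\left(-9 + 3\right) + 7} = \frac{1}{-6 + 7} = 1^{-1} = 1$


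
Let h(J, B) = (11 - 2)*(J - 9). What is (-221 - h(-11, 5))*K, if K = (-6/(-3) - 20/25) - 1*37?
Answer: 7339/5 ≈ 1467.8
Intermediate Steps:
K = -179/5 (K = (-6*(-1/3) - 20*1/25) - 37 = (2 - 4/5) - 37 = 6/5 - 37 = -179/5 ≈ -35.800)
h(J, B) = -81 + 9*J (h(J, B) = 9*(-9 + J) = -81 + 9*J)
(-221 - h(-11, 5))*K = (-221 - (-81 + 9*(-11)))*(-179/5) = (-221 - (-81 - 99))*(-179/5) = (-221 - 1*(-180))*(-179/5) = (-221 + 180)*(-179/5) = -41*(-179/5) = 7339/5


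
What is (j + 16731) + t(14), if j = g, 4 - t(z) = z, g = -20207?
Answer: -3486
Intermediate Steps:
t(z) = 4 - z
j = -20207
(j + 16731) + t(14) = (-20207 + 16731) + (4 - 1*14) = -3476 + (4 - 14) = -3476 - 10 = -3486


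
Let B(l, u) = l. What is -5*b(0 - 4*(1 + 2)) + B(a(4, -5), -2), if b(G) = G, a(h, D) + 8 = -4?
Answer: 48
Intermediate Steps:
a(h, D) = -12 (a(h, D) = -8 - 4 = -12)
-5*b(0 - 4*(1 + 2)) + B(a(4, -5), -2) = -5*(0 - 4*(1 + 2)) - 12 = -5*(0 - 4*3) - 12 = -5*(0 - 12) - 12 = -5*(-12) - 12 = 60 - 12 = 48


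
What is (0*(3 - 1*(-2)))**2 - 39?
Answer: -39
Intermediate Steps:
(0*(3 - 1*(-2)))**2 - 39 = (0*(3 + 2))**2 - 39 = (0*5)**2 - 39 = 0**2 - 39 = 0 - 39 = -39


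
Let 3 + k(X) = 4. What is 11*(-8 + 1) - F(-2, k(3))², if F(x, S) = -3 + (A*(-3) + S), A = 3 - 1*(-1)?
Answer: -273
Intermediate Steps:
k(X) = 1 (k(X) = -3 + 4 = 1)
A = 4 (A = 3 + 1 = 4)
F(x, S) = -15 + S (F(x, S) = -3 + (4*(-3) + S) = -3 + (-12 + S) = -15 + S)
11*(-8 + 1) - F(-2, k(3))² = 11*(-8 + 1) - (-15 + 1)² = 11*(-7) - 1*(-14)² = -77 - 1*196 = -77 - 196 = -273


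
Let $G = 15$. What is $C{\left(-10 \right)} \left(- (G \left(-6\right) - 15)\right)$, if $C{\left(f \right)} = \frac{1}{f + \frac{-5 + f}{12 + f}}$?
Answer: $-6$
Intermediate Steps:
$C{\left(f \right)} = \frac{1}{f + \frac{-5 + f}{12 + f}}$
$C{\left(-10 \right)} \left(- (G \left(-6\right) - 15)\right) = \frac{12 - 10}{-5 + \left(-10\right)^{2} + 13 \left(-10\right)} \left(- (15 \left(-6\right) - 15)\right) = \frac{1}{-5 + 100 - 130} \cdot 2 \left(- (-90 - 15)\right) = \frac{1}{-35} \cdot 2 \left(\left(-1\right) \left(-105\right)\right) = \left(- \frac{1}{35}\right) 2 \cdot 105 = \left(- \frac{2}{35}\right) 105 = -6$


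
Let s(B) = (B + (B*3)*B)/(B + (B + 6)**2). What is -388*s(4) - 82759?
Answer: -82953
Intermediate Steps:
s(B) = (B + 3*B**2)/(B + (6 + B)**2) (s(B) = (B + (3*B)*B)/(B + (6 + B)**2) = (B + 3*B**2)/(B + (6 + B)**2))
-388*s(4) - 82759 = -1552*(1 + 3*4)/(4 + (6 + 4)**2) - 82759 = -1552*(1 + 12)/(4 + 10**2) - 82759 = -1552*13/(4 + 100) - 82759 = -1552*13/104 - 82759 = -388*1/2 - 82759 = -194 - 82759 = -82953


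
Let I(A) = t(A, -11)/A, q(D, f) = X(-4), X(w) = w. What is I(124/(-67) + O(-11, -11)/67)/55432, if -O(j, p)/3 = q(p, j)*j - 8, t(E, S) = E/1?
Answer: 1/55432 ≈ 1.8040e-5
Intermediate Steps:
q(D, f) = -4
t(E, S) = E (t(E, S) = E*1 = E)
O(j, p) = 24 + 12*j (O(j, p) = -3*(-4*j - 8) = -3*(-8 - 4*j) = 24 + 12*j)
I(A) = 1 (I(A) = A/A = 1)
I(124/(-67) + O(-11, -11)/67)/55432 = 1/55432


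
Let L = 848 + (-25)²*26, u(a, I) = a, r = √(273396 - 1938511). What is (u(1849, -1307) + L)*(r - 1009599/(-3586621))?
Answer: 19128872253/3586621 + 18947*I*√1665115 ≈ 5333.4 + 2.4449e+7*I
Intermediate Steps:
r = I*√1665115 (r = √(-1665115) = I*√1665115 ≈ 1290.4*I)
L = 17098 (L = 848 + 625*26 = 848 + 16250 = 17098)
(u(1849, -1307) + L)*(r - 1009599/(-3586621)) = (1849 + 17098)*(I*√1665115 - 1009599/(-3586621)) = 18947*(I*√1665115 - 1009599*(-1/3586621)) = 18947*(I*√1665115 + 1009599/3586621) = 18947*(1009599/3586621 + I*√1665115) = 19128872253/3586621 + 18947*I*√1665115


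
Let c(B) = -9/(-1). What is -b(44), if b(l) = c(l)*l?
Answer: -396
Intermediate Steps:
c(B) = 9 (c(B) = -9*(-1) = 9)
b(l) = 9*l
-b(44) = -9*44 = -1*396 = -396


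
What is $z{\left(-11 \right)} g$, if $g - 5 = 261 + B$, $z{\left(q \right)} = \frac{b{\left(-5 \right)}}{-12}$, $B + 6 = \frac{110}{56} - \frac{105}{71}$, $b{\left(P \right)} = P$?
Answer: $\frac{863075}{7952} \approx 108.54$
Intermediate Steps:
$B = - \frac{10963}{1988}$ ($B = -6 + \left(\frac{110}{56} - \frac{105}{71}\right) = -6 + \left(110 \cdot \frac{1}{56} - \frac{105}{71}\right) = -6 + \left(\frac{55}{28} - \frac{105}{71}\right) = -6 + \frac{965}{1988} = - \frac{10963}{1988} \approx -5.5146$)
$z{\left(q \right)} = \frac{5}{12}$ ($z{\left(q \right)} = - \frac{5}{-12} = \left(-5\right) \left(- \frac{1}{12}\right) = \frac{5}{12}$)
$g = \frac{517845}{1988}$ ($g = 5 + \left(261 - \frac{10963}{1988}\right) = 5 + \frac{507905}{1988} = \frac{517845}{1988} \approx 260.49$)
$z{\left(-11 \right)} g = \frac{5}{12} \cdot \frac{517845}{1988} = \frac{863075}{7952}$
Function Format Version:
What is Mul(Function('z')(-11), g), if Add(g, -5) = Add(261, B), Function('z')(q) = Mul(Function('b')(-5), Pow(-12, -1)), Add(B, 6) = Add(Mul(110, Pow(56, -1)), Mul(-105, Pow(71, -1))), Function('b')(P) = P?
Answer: Rational(863075, 7952) ≈ 108.54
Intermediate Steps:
B = Rational(-10963, 1988) (B = Add(-6, Add(Mul(110, Pow(56, -1)), Mul(-105, Pow(71, -1)))) = Add(-6, Add(Mul(110, Rational(1, 56)), Mul(-105, Rational(1, 71)))) = Add(-6, Add(Rational(55, 28), Rational(-105, 71))) = Add(-6, Rational(965, 1988)) = Rational(-10963, 1988) ≈ -5.5146)
Function('z')(q) = Rational(5, 12) (Function('z')(q) = Mul(-5, Pow(-12, -1)) = Mul(-5, Rational(-1, 12)) = Rational(5, 12))
g = Rational(517845, 1988) (g = Add(5, Add(261, Rational(-10963, 1988))) = Add(5, Rational(507905, 1988)) = Rational(517845, 1988) ≈ 260.49)
Mul(Function('z')(-11), g) = Mul(Rational(5, 12), Rational(517845, 1988)) = Rational(863075, 7952)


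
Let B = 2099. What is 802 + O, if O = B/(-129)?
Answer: 101359/129 ≈ 785.73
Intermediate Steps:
O = -2099/129 (O = 2099/(-129) = 2099*(-1/129) = -2099/129 ≈ -16.271)
802 + O = 802 - 2099/129 = 101359/129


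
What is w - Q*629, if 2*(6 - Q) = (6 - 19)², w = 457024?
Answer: 1012801/2 ≈ 5.0640e+5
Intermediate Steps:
Q = -157/2 (Q = 6 - (6 - 19)²/2 = 6 - ½*(-13)² = 6 - ½*169 = 6 - 169/2 = -157/2 ≈ -78.500)
w - Q*629 = 457024 - (-157)*629/2 = 457024 - 1*(-98753/2) = 457024 + 98753/2 = 1012801/2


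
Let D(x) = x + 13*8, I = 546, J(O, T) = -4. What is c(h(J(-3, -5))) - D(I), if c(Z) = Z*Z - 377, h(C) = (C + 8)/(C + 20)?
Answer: -16431/16 ≈ -1026.9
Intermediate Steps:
h(C) = (8 + C)/(20 + C)
D(x) = 104 + x (D(x) = x + 104 = 104 + x)
c(Z) = -377 + Z**2 (c(Z) = Z**2 - 377 = -377 + Z**2)
c(h(J(-3, -5))) - D(I) = (-377 + ((8 - 4)/(20 - 4))**2) - (104 + 546) = (-377 + (4/16)**2) - 1*650 = (-377 + ((1/16)*4)**2) - 650 = (-377 + (1/4)**2) - 650 = (-377 + 1/16) - 650 = -6031/16 - 650 = -16431/16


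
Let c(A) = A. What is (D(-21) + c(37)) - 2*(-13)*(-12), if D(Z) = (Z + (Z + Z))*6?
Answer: -653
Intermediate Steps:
D(Z) = 18*Z (D(Z) = (Z + 2*Z)*6 = (3*Z)*6 = 18*Z)
(D(-21) + c(37)) - 2*(-13)*(-12) = (18*(-21) + 37) - 2*(-13)*(-12) = (-378 + 37) + 26*(-12) = -341 - 312 = -653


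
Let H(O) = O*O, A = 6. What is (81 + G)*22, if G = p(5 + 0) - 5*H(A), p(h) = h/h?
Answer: -2156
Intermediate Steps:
p(h) = 1
H(O) = O²
G = -179 (G = 1 - 5*6² = 1 - 5*36 = 1 - 180 = -179)
(81 + G)*22 = (81 - 179)*22 = -98*22 = -2156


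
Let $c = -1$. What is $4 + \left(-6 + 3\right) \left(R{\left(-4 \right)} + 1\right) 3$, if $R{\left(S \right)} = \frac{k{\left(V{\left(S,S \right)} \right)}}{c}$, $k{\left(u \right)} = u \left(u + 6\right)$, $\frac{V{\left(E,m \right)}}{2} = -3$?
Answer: $-5$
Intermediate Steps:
$V{\left(E,m \right)} = -6$ ($V{\left(E,m \right)} = 2 \left(-3\right) = -6$)
$k{\left(u \right)} = u \left(6 + u\right)$
$R{\left(S \right)} = 0$ ($R{\left(S \right)} = \frac{\left(-6\right) \left(6 - 6\right)}{-1} = \left(-6\right) 0 \left(-1\right) = 0 \left(-1\right) = 0$)
$4 + \left(-6 + 3\right) \left(R{\left(-4 \right)} + 1\right) 3 = 4 + \left(-6 + 3\right) \left(0 + 1\right) 3 = 4 + \left(-3\right) 1 \cdot 3 = 4 - 9 = -5$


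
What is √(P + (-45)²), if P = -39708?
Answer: 3*I*√4187 ≈ 194.12*I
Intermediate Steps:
√(P + (-45)²) = √(-39708 + (-45)²) = √(-39708 + 2025) = √(-37683) = 3*I*√4187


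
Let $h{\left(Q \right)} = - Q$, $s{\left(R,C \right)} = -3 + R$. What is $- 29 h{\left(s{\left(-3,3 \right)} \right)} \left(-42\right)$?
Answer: $7308$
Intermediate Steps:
$- 29 h{\left(s{\left(-3,3 \right)} \right)} \left(-42\right) = - 29 \left(- (-3 - 3)\right) \left(-42\right) = - 29 \left(\left(-1\right) \left(-6\right)\right) \left(-42\right) = \left(-29\right) 6 \left(-42\right) = \left(-174\right) \left(-42\right) = 7308$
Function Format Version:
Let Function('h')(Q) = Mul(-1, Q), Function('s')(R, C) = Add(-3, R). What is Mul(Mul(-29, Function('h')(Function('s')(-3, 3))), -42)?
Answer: 7308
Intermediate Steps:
Mul(Mul(-29, Function('h')(Function('s')(-3, 3))), -42) = Mul(Mul(-29, Mul(-1, Add(-3, -3))), -42) = Mul(Mul(-29, Mul(-1, -6)), -42) = Mul(Mul(-29, 6), -42) = Mul(-174, -42) = 7308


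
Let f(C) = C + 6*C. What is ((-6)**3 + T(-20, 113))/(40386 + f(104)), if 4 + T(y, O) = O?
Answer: -107/41114 ≈ -0.0026025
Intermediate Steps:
f(C) = 7*C
T(y, O) = -4 + O
((-6)**3 + T(-20, 113))/(40386 + f(104)) = ((-6)**3 + (-4 + 113))/(40386 + 7*104) = (-216 + 109)/(40386 + 728) = -107/41114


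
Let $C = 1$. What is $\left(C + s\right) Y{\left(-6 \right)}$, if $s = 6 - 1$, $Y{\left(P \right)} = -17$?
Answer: $-102$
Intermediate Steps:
$s = 5$ ($s = 6 - 1 = 5$)
$\left(C + s\right) Y{\left(-6 \right)} = \left(1 + 5\right) \left(-17\right) = 6 \left(-17\right) = -102$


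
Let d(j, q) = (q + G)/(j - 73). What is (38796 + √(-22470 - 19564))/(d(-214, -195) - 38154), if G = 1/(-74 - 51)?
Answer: -695903250/684375187 - 35875*I*√42034/1368750374 ≈ -1.0168 - 0.0053736*I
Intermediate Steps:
G = -1/125 (G = 1/(-125) = -1/125 ≈ -0.0080000)
d(j, q) = (-1/125 + q)/(-73 + j) (d(j, q) = (q - 1/125)/(j - 73) = (-1/125 + q)/(-73 + j))
(38796 + √(-22470 - 19564))/(d(-214, -195) - 38154) = (38796 + √(-22470 - 19564))/((-1/125 - 195)/(-73 - 214) - 38154) = (38796 + √(-42034))/(-24376/125/(-287) - 38154) = (38796 + I*√42034)/(-1/287*(-24376/125) - 38154) = (38796 + I*√42034)/(24376/35875 - 38154) = (38796 + I*√42034)/(-1368750374/35875) = (38796 + I*√42034)*(-35875/1368750374) = -695903250/684375187 - 35875*I*√42034/1368750374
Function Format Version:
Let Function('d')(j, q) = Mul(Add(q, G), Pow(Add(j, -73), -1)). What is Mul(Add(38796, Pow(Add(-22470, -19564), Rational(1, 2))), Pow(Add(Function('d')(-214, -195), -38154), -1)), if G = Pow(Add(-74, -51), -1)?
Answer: Add(Rational(-695903250, 684375187), Mul(Rational(-35875, 1368750374), I, Pow(42034, Rational(1, 2)))) ≈ Add(-1.0168, Mul(-0.0053736, I))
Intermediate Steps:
G = Rational(-1, 125) (G = Pow(-125, -1) = Rational(-1, 125) ≈ -0.0080000)
Function('d')(j, q) = Mul(Pow(Add(-73, j), -1), Add(Rational(-1, 125), q)) (Function('d')(j, q) = Mul(Add(q, Rational(-1, 125)), Pow(Add(j, -73), -1)) = Mul(Add(Rational(-1, 125), q), Pow(Add(-73, j), -1)) = Mul(Pow(Add(-73, j), -1), Add(Rational(-1, 125), q)))
Mul(Add(38796, Pow(Add(-22470, -19564), Rational(1, 2))), Pow(Add(Function('d')(-214, -195), -38154), -1)) = Mul(Add(38796, Pow(Add(-22470, -19564), Rational(1, 2))), Pow(Add(Mul(Pow(Add(-73, -214), -1), Add(Rational(-1, 125), -195)), -38154), -1)) = Mul(Add(38796, Pow(-42034, Rational(1, 2))), Pow(Add(Mul(Pow(-287, -1), Rational(-24376, 125)), -38154), -1)) = Mul(Add(38796, Mul(I, Pow(42034, Rational(1, 2)))), Pow(Add(Mul(Rational(-1, 287), Rational(-24376, 125)), -38154), -1)) = Mul(Add(38796, Mul(I, Pow(42034, Rational(1, 2)))), Pow(Add(Rational(24376, 35875), -38154), -1)) = Mul(Add(38796, Mul(I, Pow(42034, Rational(1, 2)))), Pow(Rational(-1368750374, 35875), -1)) = Mul(Add(38796, Mul(I, Pow(42034, Rational(1, 2)))), Rational(-35875, 1368750374)) = Add(Rational(-695903250, 684375187), Mul(Rational(-35875, 1368750374), I, Pow(42034, Rational(1, 2))))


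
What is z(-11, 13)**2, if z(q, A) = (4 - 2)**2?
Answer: 16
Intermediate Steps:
z(q, A) = 4 (z(q, A) = 2**2 = 4)
z(-11, 13)**2 = 4**2 = 16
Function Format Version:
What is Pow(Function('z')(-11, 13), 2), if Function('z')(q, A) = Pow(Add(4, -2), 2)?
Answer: 16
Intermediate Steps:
Function('z')(q, A) = 4 (Function('z')(q, A) = Pow(2, 2) = 4)
Pow(Function('z')(-11, 13), 2) = Pow(4, 2) = 16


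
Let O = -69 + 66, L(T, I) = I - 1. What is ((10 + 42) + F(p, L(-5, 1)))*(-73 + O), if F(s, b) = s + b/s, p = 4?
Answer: -4256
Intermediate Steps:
L(T, I) = -1 + I
O = -3
((10 + 42) + F(p, L(-5, 1)))*(-73 + O) = ((10 + 42) + (4 + (-1 + 1)/4))*(-73 - 3) = (52 + (4 + 0*(¼)))*(-76) = (52 + (4 + 0))*(-76) = (52 + 4)*(-76) = 56*(-76) = -4256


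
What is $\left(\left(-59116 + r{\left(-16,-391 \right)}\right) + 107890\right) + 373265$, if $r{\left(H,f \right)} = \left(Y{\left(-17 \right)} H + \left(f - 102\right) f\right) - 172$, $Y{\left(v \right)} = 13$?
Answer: $614422$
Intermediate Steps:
$r{\left(H,f \right)} = -172 + 13 H + f \left(-102 + f\right)$ ($r{\left(H,f \right)} = \left(13 H + \left(f - 102\right) f\right) - 172 = \left(13 H + \left(-102 + f\right) f\right) - 172 = \left(13 H + f \left(-102 + f\right)\right) - 172 = -172 + 13 H + f \left(-102 + f\right)$)
$\left(\left(-59116 + r{\left(-16,-391 \right)}\right) + 107890\right) + 373265 = \left(\left(-59116 + \left(-172 + \left(-391\right)^{2} - -39882 + 13 \left(-16\right)\right)\right) + 107890\right) + 373265 = \left(\left(-59116 + \left(-172 + 152881 + 39882 - 208\right)\right) + 107890\right) + 373265 = \left(\left(-59116 + 192383\right) + 107890\right) + 373265 = \left(133267 + 107890\right) + 373265 = 241157 + 373265 = 614422$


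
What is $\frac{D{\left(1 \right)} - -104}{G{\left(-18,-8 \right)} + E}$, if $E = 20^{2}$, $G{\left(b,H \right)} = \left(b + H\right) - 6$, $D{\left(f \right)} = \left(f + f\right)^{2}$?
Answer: $\frac{27}{92} \approx 0.29348$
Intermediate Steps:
$D{\left(f \right)} = 4 f^{2}$ ($D{\left(f \right)} = \left(2 f\right)^{2} = 4 f^{2}$)
$G{\left(b,H \right)} = -6 + H + b$ ($G{\left(b,H \right)} = \left(H + b\right) - 6 = -6 + H + b$)
$E = 400$
$\frac{D{\left(1 \right)} - -104}{G{\left(-18,-8 \right)} + E} = \frac{4 \cdot 1^{2} - -104}{\left(-6 - 8 - 18\right) + 400} = \frac{4 \cdot 1 + 104}{-32 + 400} = \frac{4 + 104}{368} = 108 \cdot \frac{1}{368} = \frac{27}{92}$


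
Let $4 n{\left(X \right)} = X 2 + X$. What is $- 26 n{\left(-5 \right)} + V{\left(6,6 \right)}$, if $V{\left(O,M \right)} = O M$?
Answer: $\frac{267}{2} \approx 133.5$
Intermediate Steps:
$n{\left(X \right)} = \frac{3 X}{4}$ ($n{\left(X \right)} = \frac{X 2 + X}{4} = \frac{2 X + X}{4} = \frac{3 X}{4}$)
$V{\left(O,M \right)} = M O$
$- 26 n{\left(-5 \right)} + V{\left(6,6 \right)} = - 26 \cdot \frac{3}{4} \left(-5\right) + 6 \cdot 6 = \left(-26\right) \left(- \frac{15}{4}\right) + 36 = \frac{195}{2} + 36 = \frac{267}{2}$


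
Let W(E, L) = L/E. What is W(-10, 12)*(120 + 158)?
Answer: -1668/5 ≈ -333.60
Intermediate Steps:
W(-10, 12)*(120 + 158) = (12/(-10))*(120 + 158) = (12*(-1/10))*278 = -6/5*278 = -1668/5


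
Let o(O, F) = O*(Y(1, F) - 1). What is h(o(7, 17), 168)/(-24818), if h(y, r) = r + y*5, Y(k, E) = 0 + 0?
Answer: -133/24818 ≈ -0.0053590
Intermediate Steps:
Y(k, E) = 0
o(O, F) = -O (o(O, F) = O*(0 - 1) = O*(-1) = -O)
h(y, r) = r + 5*y
h(o(7, 17), 168)/(-24818) = (168 + 5*(-1*7))/(-24818) = (168 + 5*(-7))*(-1/24818) = (168 - 35)*(-1/24818) = 133*(-1/24818) = -133/24818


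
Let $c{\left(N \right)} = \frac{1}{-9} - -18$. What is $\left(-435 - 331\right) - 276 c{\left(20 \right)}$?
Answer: $- \frac{17110}{3} \approx -5703.3$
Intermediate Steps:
$c{\left(N \right)} = \frac{161}{9}$ ($c{\left(N \right)} = - \frac{1}{9} + 18 = \frac{161}{9}$)
$\left(-435 - 331\right) - 276 c{\left(20 \right)} = \left(-435 - 331\right) - \frac{14812}{3} = -766 - \frac{14812}{3} = - \frac{17110}{3}$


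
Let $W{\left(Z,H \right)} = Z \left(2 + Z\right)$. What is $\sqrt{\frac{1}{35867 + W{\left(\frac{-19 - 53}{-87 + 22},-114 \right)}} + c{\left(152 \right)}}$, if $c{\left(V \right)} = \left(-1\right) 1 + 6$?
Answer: $\frac{2 \sqrt{28710405484652770}}{151552619} \approx 2.2361$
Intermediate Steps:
$c{\left(V \right)} = 5$ ($c{\left(V \right)} = -1 + 6 = 5$)
$\sqrt{\frac{1}{35867 + W{\left(\frac{-19 - 53}{-87 + 22},-114 \right)}} + c{\left(152 \right)}} = \sqrt{\frac{1}{35867 + \frac{-19 - 53}{-87 + 22} \left(2 + \frac{-19 - 53}{-87 + 22}\right)} + 5} = \sqrt{\frac{1}{35867 + - \frac{72}{-65} \left(2 - \frac{72}{-65}\right)} + 5} = \sqrt{\frac{1}{35867 + \left(-72\right) \left(- \frac{1}{65}\right) \left(2 - - \frac{72}{65}\right)} + 5} = \sqrt{\frac{1}{35867 + \frac{72 \left(2 + \frac{72}{65}\right)}{65}} + 5} = \sqrt{\frac{1}{35867 + \frac{72}{65} \cdot \frac{202}{65}} + 5} = \sqrt{\frac{1}{35867 + \frac{14544}{4225}} + 5} = \sqrt{\frac{1}{\frac{151552619}{4225}} + 5} = \sqrt{\frac{4225}{151552619} + 5} = \sqrt{\frac{757767320}{151552619}} = \frac{2 \sqrt{28710405484652770}}{151552619}$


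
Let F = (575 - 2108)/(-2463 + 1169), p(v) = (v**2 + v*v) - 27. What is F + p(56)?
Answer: 8082563/1294 ≈ 6246.2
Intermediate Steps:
p(v) = -27 + 2*v**2 (p(v) = (v**2 + v**2) - 27 = 2*v**2 - 27 = -27 + 2*v**2)
F = 1533/1294 (F = -1533/(-1294) = -1533*(-1/1294) = 1533/1294 ≈ 1.1847)
F + p(56) = 1533/1294 + (-27 + 2*56**2) = 1533/1294 + (-27 + 2*3136) = 1533/1294 + (-27 + 6272) = 1533/1294 + 6245 = 8082563/1294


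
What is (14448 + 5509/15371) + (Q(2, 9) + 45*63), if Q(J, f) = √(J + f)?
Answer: 265662502/15371 + √11 ≈ 17287.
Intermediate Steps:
(14448 + 5509/15371) + (Q(2, 9) + 45*63) = (14448 + 5509/15371) + (√(2 + 9) + 45*63) = (14448 + 5509*(1/15371)) + (√11 + 2835) = (14448 + 5509/15371) + (2835 + √11) = 222085717/15371 + (2835 + √11) = 265662502/15371 + √11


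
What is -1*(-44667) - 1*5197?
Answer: 39470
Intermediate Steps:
-1*(-44667) - 1*5197 = 44667 - 5197 = 39470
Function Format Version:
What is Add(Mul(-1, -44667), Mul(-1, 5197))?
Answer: 39470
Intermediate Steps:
Add(Mul(-1, -44667), Mul(-1, 5197)) = Add(44667, -5197) = 39470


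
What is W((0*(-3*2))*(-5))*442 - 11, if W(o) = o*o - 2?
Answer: -895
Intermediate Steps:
W(o) = -2 + o² (W(o) = o² - 2 = -2 + o²)
W((0*(-3*2))*(-5))*442 - 11 = (-2 + ((0*(-3*2))*(-5))²)*442 - 11 = (-2 + ((0*(-6))*(-5))²)*442 - 11 = (-2 + (0*(-5))²)*442 - 11 = (-2 + 0²)*442 - 11 = (-2 + 0)*442 - 11 = -2*442 - 11 = -884 - 11 = -895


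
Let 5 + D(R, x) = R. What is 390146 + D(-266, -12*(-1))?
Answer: 389875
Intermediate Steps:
D(R, x) = -5 + R
390146 + D(-266, -12*(-1)) = 390146 + (-5 - 266) = 390146 - 271 = 389875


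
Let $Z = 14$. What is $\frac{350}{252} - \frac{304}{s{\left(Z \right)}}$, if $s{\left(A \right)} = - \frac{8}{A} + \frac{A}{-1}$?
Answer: $\frac{6809}{306} \approx 22.252$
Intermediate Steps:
$s{\left(A \right)} = - A - \frac{8}{A}$ ($s{\left(A \right)} = - \frac{8}{A} + A \left(-1\right) = - \frac{8}{A} - A = - A - \frac{8}{A}$)
$\frac{350}{252} - \frac{304}{s{\left(Z \right)}} = \frac{350}{252} - \frac{304}{\left(-1\right) 14 - \frac{8}{14}} = 350 \cdot \frac{1}{252} - \frac{304}{-14 - \frac{4}{7}} = \frac{25}{18} - \frac{304}{-14 - \frac{4}{7}} = \frac{25}{18} - \frac{304}{- \frac{102}{7}} = \frac{25}{18} - - \frac{1064}{51} = \frac{25}{18} + \frac{1064}{51} = \frac{6809}{306}$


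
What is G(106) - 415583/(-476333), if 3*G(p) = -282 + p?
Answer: -82587859/1428999 ≈ -57.794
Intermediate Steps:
G(p) = -94 + p/3 (G(p) = (-282 + p)/3 = -94 + p/3)
G(106) - 415583/(-476333) = (-94 + (1/3)*106) - 415583/(-476333) = (-94 + 106/3) - 415583*(-1/476333) = -176/3 + 415583/476333 = -82587859/1428999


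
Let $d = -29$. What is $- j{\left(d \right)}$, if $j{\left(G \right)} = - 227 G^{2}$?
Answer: $190907$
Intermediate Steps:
$- j{\left(d \right)} = - \left(-227\right) \left(-29\right)^{2} = - \left(-227\right) 841 = \left(-1\right) \left(-190907\right) = 190907$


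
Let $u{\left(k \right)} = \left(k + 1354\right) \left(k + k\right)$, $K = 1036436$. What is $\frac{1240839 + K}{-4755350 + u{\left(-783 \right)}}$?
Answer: $- \frac{2277275}{5649536} \approx -0.40309$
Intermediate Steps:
$u{\left(k \right)} = 2 k \left(1354 + k\right)$ ($u{\left(k \right)} = \left(1354 + k\right) 2 k = 2 k \left(1354 + k\right)$)
$\frac{1240839 + K}{-4755350 + u{\left(-783 \right)}} = \frac{1240839 + 1036436}{-4755350 + 2 \left(-783\right) \left(1354 - 783\right)} = \frac{2277275}{-4755350 + 2 \left(-783\right) 571} = \frac{2277275}{-4755350 - 894186} = \frac{2277275}{-5649536} = 2277275 \left(- \frac{1}{5649536}\right) = - \frac{2277275}{5649536}$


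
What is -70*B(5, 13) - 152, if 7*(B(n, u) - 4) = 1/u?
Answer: -5626/13 ≈ -432.77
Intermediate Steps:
B(n, u) = 4 + 1/(7*u) (B(n, u) = 4 + (1/u)/7 = 4 + 1/(7*u))
-70*B(5, 13) - 152 = -70*(4 + (⅐)/13) - 152 = -70*(4 + (⅐)*(1/13)) - 152 = -70*(4 + 1/91) - 152 = -70*365/91 - 152 = -3650/13 - 152 = -5626/13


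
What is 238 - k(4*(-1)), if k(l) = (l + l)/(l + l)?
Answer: 237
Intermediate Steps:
k(l) = 1 (k(l) = (2*l)/((2*l)) = (2*l)*(1/(2*l)) = 1)
238 - k(4*(-1)) = 238 - 1*1 = 238 - 1 = 237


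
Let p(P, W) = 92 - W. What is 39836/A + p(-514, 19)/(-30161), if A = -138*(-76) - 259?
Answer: 1200746879/308516869 ≈ 3.8920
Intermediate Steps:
A = 10229 (A = 10488 - 259 = 10229)
39836/A + p(-514, 19)/(-30161) = 39836/10229 + (92 - 1*19)/(-30161) = 39836*(1/10229) + (92 - 19)*(-1/30161) = 39836/10229 + 73*(-1/30161) = 39836/10229 - 73/30161 = 1200746879/308516869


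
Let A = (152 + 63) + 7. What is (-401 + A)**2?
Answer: 32041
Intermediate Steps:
A = 222 (A = 215 + 7 = 222)
(-401 + A)**2 = (-401 + 222)**2 = (-179)**2 = 32041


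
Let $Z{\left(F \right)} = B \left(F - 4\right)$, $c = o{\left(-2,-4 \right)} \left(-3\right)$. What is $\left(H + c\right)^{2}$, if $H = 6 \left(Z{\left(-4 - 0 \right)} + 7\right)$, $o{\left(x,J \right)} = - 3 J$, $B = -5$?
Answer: $60516$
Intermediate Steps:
$c = -36$ ($c = \left(-3\right) \left(-4\right) \left(-3\right) = 12 \left(-3\right) = -36$)
$Z{\left(F \right)} = 20 - 5 F$ ($Z{\left(F \right)} = - 5 \left(F - 4\right) = - 5 \left(-4 + F\right) = 20 - 5 F$)
$H = 282$ ($H = 6 \left(\left(20 - 5 \left(-4 - 0\right)\right) + 7\right) = 6 \left(\left(20 - 5 \left(-4 + 0\right)\right) + 7\right) = 6 \left(\left(20 - -20\right) + 7\right) = 6 \left(\left(20 + 20\right) + 7\right) = 6 \left(40 + 7\right) = 6 \cdot 47 = 282$)
$\left(H + c\right)^{2} = \left(282 - 36\right)^{2} = 246^{2} = 60516$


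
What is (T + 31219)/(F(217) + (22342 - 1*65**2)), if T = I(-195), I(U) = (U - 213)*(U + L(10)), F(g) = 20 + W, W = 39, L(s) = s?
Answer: 106699/18176 ≈ 5.8703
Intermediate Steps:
F(g) = 59 (F(g) = 20 + 39 = 59)
I(U) = (-213 + U)*(10 + U) (I(U) = (U - 213)*(U + 10) = (-213 + U)*(10 + U))
T = 75480 (T = -2130 + (-195)**2 - 203*(-195) = -2130 + 38025 + 39585 = 75480)
(T + 31219)/(F(217) + (22342 - 1*65**2)) = (75480 + 31219)/(59 + (22342 - 1*65**2)) = 106699/(59 + (22342 - 1*4225)) = 106699/(59 + (22342 - 4225)) = 106699/(59 + 18117) = 106699/18176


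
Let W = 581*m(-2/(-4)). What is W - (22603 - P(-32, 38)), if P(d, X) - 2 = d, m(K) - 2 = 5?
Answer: -18566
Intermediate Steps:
m(K) = 7 (m(K) = 2 + 5 = 7)
P(d, X) = 2 + d
W = 4067 (W = 581*7 = 4067)
W - (22603 - P(-32, 38)) = 4067 - (22603 - (2 - 32)) = 4067 - (22603 - 1*(-30)) = 4067 - (22603 + 30) = 4067 - 1*22633 = 4067 - 22633 = -18566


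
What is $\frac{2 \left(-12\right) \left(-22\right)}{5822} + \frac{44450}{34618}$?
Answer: $\frac{69266551}{50386499} \approx 1.3747$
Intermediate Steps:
$\frac{2 \left(-12\right) \left(-22\right)}{5822} + \frac{44450}{34618} = \left(-24\right) \left(-22\right) \frac{1}{5822} + 44450 \cdot \frac{1}{34618} = 528 \cdot \frac{1}{5822} + \frac{22225}{17309} = \frac{264}{2911} + \frac{22225}{17309} = \frac{69266551}{50386499}$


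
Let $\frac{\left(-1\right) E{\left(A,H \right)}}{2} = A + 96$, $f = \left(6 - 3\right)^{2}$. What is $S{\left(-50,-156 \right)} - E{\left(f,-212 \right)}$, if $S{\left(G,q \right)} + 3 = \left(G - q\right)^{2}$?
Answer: $11443$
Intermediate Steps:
$f = 9$ ($f = 3^{2} = 9$)
$E{\left(A,H \right)} = -192 - 2 A$ ($E{\left(A,H \right)} = - 2 \left(A + 96\right) = - 2 \left(96 + A\right) = -192 - 2 A$)
$S{\left(G,q \right)} = -3 + \left(G - q\right)^{2}$
$S{\left(-50,-156 \right)} - E{\left(f,-212 \right)} = \left(-3 + \left(-50 - -156\right)^{2}\right) - \left(-192 - 18\right) = \left(-3 + \left(-50 + 156\right)^{2}\right) - \left(-192 - 18\right) = \left(-3 + 106^{2}\right) - -210 = \left(-3 + 11236\right) + 210 = 11233 + 210 = 11443$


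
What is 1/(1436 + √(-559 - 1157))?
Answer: 359/515953 - I*√429/1031906 ≈ 0.0006958 - 2.0072e-5*I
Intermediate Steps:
1/(1436 + √(-559 - 1157)) = 1/(1436 + √(-1716)) = 1/(1436 + 2*I*√429)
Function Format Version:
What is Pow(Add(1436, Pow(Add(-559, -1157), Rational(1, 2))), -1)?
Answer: Add(Rational(359, 515953), Mul(Rational(-1, 1031906), I, Pow(429, Rational(1, 2)))) ≈ Add(0.00069580, Mul(-2.0072e-5, I))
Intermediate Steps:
Pow(Add(1436, Pow(Add(-559, -1157), Rational(1, 2))), -1) = Pow(Add(1436, Pow(-1716, Rational(1, 2))), -1) = Pow(Add(1436, Mul(2, I, Pow(429, Rational(1, 2)))), -1)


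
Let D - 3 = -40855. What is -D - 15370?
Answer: 25482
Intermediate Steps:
D = -40852 (D = 3 - 40855 = -40852)
-D - 15370 = -1*(-40852) - 15370 = 40852 - 15370 = 25482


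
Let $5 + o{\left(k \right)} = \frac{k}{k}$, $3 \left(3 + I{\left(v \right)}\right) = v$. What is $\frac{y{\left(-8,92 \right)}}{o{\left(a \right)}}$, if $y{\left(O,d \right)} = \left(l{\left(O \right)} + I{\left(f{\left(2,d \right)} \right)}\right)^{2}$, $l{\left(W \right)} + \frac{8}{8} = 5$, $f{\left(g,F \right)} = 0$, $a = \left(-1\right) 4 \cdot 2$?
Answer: $- \frac{1}{4} \approx -0.25$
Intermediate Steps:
$a = -8$ ($a = \left(-4\right) 2 = -8$)
$I{\left(v \right)} = -3 + \frac{v}{3}$
$o{\left(k \right)} = -4$ ($o{\left(k \right)} = -5 + \frac{k}{k} = -5 + 1 = -4$)
$l{\left(W \right)} = 4$ ($l{\left(W \right)} = -1 + 5 = 4$)
$y{\left(O,d \right)} = 1$ ($y{\left(O,d \right)} = \left(4 + \left(-3 + \frac{1}{3} \cdot 0\right)\right)^{2} = \left(4 + \left(-3 + 0\right)\right)^{2} = \left(4 - 3\right)^{2} = 1^{2} = 1$)
$\frac{y{\left(-8,92 \right)}}{o{\left(a \right)}} = 1 \frac{1}{-4} = 1 \left(- \frac{1}{4}\right) = - \frac{1}{4}$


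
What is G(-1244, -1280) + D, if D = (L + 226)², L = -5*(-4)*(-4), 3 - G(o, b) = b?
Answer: 22599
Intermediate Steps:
G(o, b) = 3 - b
L = -80 (L = 20*(-4) = -80)
D = 21316 (D = (-80 + 226)² = 146² = 21316)
G(-1244, -1280) + D = (3 - 1*(-1280)) + 21316 = (3 + 1280) + 21316 = 1283 + 21316 = 22599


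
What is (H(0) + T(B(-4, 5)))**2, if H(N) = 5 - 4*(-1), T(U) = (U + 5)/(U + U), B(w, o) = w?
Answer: 5041/64 ≈ 78.766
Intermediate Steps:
T(U) = (5 + U)/(2*U) (T(U) = (5 + U)/((2*U)) = (5 + U)*(1/(2*U)) = (5 + U)/(2*U))
H(N) = 9 (H(N) = 5 + 4 = 9)
(H(0) + T(B(-4, 5)))**2 = (9 + (1/2)*(5 - 4)/(-4))**2 = (9 + (1/2)*(-1/4)*1)**2 = (9 - 1/8)**2 = (71/8)**2 = 5041/64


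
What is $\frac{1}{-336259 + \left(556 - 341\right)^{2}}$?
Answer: $- \frac{1}{290034} \approx -3.4479 \cdot 10^{-6}$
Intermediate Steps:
$\frac{1}{-336259 + \left(556 - 341\right)^{2}} = \frac{1}{-336259 + 215^{2}} = \frac{1}{-336259 + 46225} = \frac{1}{-290034} = - \frac{1}{290034}$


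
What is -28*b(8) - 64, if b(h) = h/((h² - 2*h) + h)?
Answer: -68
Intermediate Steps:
b(h) = h/(h² - h)
-28*b(8) - 64 = -28/(-1 + 8) - 64 = -28/7 - 64 = -28*⅐ - 64 = -4 - 64 = -68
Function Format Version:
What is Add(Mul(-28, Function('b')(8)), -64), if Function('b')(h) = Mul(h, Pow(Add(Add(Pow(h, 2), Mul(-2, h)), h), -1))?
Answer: -68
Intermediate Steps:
Function('b')(h) = Mul(h, Pow(Add(Pow(h, 2), Mul(-1, h)), -1))
Add(Mul(-28, Function('b')(8)), -64) = Add(Mul(-28, Pow(Add(-1, 8), -1)), -64) = Add(Mul(-28, Pow(7, -1)), -64) = Add(Mul(-28, Rational(1, 7)), -64) = Add(-4, -64) = -68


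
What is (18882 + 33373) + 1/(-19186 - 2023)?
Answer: 1108276294/21209 ≈ 52255.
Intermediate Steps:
(18882 + 33373) + 1/(-19186 - 2023) = 52255 + 1/(-21209) = 52255 - 1/21209 = 1108276294/21209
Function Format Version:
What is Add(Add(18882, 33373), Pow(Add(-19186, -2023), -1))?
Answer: Rational(1108276294, 21209) ≈ 52255.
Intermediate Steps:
Add(Add(18882, 33373), Pow(Add(-19186, -2023), -1)) = Add(52255, Pow(-21209, -1)) = Add(52255, Rational(-1, 21209)) = Rational(1108276294, 21209)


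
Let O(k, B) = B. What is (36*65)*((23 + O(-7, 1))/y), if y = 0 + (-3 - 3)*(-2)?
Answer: 4680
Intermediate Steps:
y = 12 (y = 0 - 6*(-2) = 0 + 12 = 12)
(36*65)*((23 + O(-7, 1))/y) = (36*65)*((23 + 1)/12) = 2340*(24*(1/12)) = 2340*2 = 4680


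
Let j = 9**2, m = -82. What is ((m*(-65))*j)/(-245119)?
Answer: -431730/245119 ≈ -1.7613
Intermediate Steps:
j = 81
((m*(-65))*j)/(-245119) = (-82*(-65)*81)/(-245119) = (5330*81)*(-1/245119) = 431730*(-1/245119) = -431730/245119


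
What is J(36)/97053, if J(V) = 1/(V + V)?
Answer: 1/6987816 ≈ 1.4311e-7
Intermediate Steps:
J(V) = 1/(2*V)
J(36)/97053 = ((½)/36)/97053 = ((½)*(1/36))*(1/97053) = (1/72)*(1/97053) = 1/6987816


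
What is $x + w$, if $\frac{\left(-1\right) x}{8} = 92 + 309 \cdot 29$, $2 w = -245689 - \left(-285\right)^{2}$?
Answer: $-235881$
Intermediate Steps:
$w = -163457$ ($w = \frac{-245689 - \left(-285\right)^{2}}{2} = \frac{-245689 - 81225}{2} = \frac{1}{2} \left(-326914\right) = -163457$)
$x = -72424$ ($x = - 8 \left(92 + 309 \cdot 29\right) = - 8 \left(92 + 8961\right) = \left(-8\right) 9053 = -72424$)
$x + w = -72424 - 163457 = -235881$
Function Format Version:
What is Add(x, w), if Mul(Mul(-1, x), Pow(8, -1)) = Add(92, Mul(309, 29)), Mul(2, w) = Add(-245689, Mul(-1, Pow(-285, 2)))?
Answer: -235881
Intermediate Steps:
w = -163457 (w = Mul(Rational(1, 2), Add(-245689, Mul(-1, Pow(-285, 2)))) = Mul(Rational(1, 2), Add(-245689, Mul(-1, 81225))) = Mul(Rational(1, 2), Add(-245689, -81225)) = Mul(Rational(1, 2), -326914) = -163457)
x = -72424 (x = Mul(-8, Add(92, Mul(309, 29))) = Mul(-8, Add(92, 8961)) = Mul(-8, 9053) = -72424)
Add(x, w) = Add(-72424, -163457) = -235881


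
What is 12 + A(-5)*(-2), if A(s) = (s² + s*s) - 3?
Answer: -82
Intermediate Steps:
A(s) = -3 + 2*s² (A(s) = (s² + s²) - 3 = 2*s² - 3 = -3 + 2*s²)
12 + A(-5)*(-2) = 12 + (-3 + 2*(-5)²)*(-2) = 12 + (-3 + 2*25)*(-2) = 12 + (-3 + 50)*(-2) = 12 + 47*(-2) = 12 - 94 = -82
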